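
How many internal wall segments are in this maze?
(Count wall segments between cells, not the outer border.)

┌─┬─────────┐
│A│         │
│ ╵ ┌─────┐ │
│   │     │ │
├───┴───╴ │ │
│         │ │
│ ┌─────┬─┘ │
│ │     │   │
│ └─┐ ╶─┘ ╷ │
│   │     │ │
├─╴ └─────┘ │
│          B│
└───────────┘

Counting internal wall segments:
Total internal walls: 25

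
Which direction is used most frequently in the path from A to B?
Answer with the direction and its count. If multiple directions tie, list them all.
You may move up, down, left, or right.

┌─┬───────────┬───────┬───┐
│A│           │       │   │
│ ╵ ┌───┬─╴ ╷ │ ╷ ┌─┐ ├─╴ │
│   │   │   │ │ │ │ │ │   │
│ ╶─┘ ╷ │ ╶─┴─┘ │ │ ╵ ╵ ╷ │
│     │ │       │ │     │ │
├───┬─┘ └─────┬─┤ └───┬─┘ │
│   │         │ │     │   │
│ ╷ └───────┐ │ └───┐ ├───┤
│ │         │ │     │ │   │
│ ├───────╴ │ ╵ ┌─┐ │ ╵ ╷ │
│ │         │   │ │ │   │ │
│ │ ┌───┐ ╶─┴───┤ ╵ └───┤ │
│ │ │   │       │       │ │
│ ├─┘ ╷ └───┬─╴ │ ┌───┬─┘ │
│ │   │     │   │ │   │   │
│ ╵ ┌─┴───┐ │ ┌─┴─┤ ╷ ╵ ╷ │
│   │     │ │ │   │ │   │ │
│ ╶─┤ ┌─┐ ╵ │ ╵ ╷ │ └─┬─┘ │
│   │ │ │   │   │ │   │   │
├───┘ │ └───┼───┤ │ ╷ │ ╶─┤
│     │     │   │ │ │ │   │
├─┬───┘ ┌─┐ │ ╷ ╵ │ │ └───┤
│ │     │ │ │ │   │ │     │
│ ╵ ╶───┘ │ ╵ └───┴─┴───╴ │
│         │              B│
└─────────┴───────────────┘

Directions: down, right, up, right, right, right, right, down, left, down, right, right, right, up, up, right, down, down, down, right, right, down, down, right, up, right, down, down, down, left, down, left, up, left, down, down, right, down, down, right, right, down
Counts: {'down': 17, 'right': 16, 'up': 5, 'left': 4}
Most common: down (17 times)

Solution:

┌─┬───────────┬───────┬───┐
│A│↱ → → → ↓  │↱ ↓    │   │
│ ╵ ┌───┬─╴ ╷ │ ╷ ┌─┐ ├─╴ │
│↳ ↑│   │↓ ↲│ │↑│↓│ │ │   │
│ ╶─┘ ╷ │ ╶─┴─┘ │ │ ╵ ╵ ╷ │
│     │ │↳ → → ↑│↓│     │ │
├───┬─┘ └─────┬─┤ └───┬─┘ │
│   │         │ │↳ → ↓│   │
│ ╷ └───────┐ │ └───┐ ├───┤
│ │         │ │     │↓│↱ ↓│
│ ├───────╴ │ ╵ ┌─┐ │ ╵ ╷ │
│ │         │   │ │ │↳ ↑│↓│
│ │ ┌───┐ ╶─┴───┤ ╵ └───┤ │
│ │ │   │       │       │↓│
│ ├─┘ ╷ └───┬─╴ │ ┌───┬─┘ │
│ │   │     │   │ │↓ ↰│↓ ↲│
│ ╵ ┌─┴───┐ │ ┌─┴─┤ ╷ ╵ ╷ │
│   │     │ │ │   │↓│↑ ↲│ │
│ ╶─┤ ┌─┐ ╵ │ ╵ ╷ │ └─┬─┘ │
│   │ │ │   │   │ │↳ ↓│   │
├───┘ │ └───┼───┤ │ ╷ │ ╶─┤
│     │     │   │ │ │↓│   │
├─┬───┘ ┌─┐ │ ╷ ╵ │ │ └───┤
│ │     │ │ │ │   │ │↳ → ↓│
│ ╵ ╶───┘ │ ╵ └───┴─┴───╴ │
│         │              B│
└─────────┴───────────────┘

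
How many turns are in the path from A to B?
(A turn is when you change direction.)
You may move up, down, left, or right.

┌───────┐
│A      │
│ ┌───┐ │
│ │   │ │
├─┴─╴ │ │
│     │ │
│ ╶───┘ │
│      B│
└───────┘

Directions: right, right, right, down, down, down
Number of turns: 1

Solution:

┌───────┐
│A → → ↓│
│ ┌───┐ │
│ │   │↓│
├─┴─╴ │ │
│     │↓│
│ ╶───┘ │
│      B│
└───────┘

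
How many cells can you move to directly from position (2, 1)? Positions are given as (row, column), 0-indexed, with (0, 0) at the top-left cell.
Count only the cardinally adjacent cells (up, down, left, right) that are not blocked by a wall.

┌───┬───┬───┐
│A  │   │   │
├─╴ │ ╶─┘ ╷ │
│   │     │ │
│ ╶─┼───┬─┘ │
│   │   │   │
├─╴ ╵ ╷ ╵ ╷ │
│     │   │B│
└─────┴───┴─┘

Checking passable neighbors of (2, 1):
Neighbors: (3, 1), (2, 0)
Count: 2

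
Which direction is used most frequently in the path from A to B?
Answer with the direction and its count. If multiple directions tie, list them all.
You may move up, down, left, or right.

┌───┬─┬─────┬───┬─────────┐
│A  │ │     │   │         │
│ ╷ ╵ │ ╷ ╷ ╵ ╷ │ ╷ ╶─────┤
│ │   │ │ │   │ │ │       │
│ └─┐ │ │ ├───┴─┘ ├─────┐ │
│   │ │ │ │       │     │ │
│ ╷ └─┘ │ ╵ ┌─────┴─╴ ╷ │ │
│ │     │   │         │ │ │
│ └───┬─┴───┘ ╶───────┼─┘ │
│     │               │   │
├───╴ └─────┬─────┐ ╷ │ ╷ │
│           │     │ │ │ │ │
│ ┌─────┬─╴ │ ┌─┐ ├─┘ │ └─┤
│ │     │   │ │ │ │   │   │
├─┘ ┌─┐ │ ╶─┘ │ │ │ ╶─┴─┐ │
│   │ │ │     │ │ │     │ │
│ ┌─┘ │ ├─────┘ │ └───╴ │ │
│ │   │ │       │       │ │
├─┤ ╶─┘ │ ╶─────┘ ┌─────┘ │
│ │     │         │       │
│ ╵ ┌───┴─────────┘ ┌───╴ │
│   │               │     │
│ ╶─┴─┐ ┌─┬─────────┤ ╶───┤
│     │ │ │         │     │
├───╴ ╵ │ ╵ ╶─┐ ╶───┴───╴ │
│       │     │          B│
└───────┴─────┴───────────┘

Directions: down, down, right, down, right, right, up, up, up, right, down, down, down, right, up, right, right, right, up, up, right, down, right, right, right, down, down, down, left, down, down, right, down, down, down, down, left, left, down, right, right, down
Counts: {'down': 18, 'right': 15, 'up': 6, 'left': 3}
Most common: down (18 times)

Solution:

┌───┬─┬─────┬───┬─────────┐
│A  │ │↱ ↓  │   │↱ ↓      │
│ ╷ ╵ │ ╷ ╷ ╵ ╷ │ ╷ ╶─────┤
│↓│   │↑│↓│   │ │↑│↳ → → ↓│
│ └─┐ │ │ ├───┴─┘ ├─────┐ │
│↳ ↓│ │↑│↓│↱ → → ↑│     │↓│
│ ╷ └─┘ │ ╵ ┌─────┴─╴ ╷ │ │
│ │↳ → ↑│↳ ↑│         │ │↓│
│ └───┬─┴───┘ ╶───────┼─┘ │
│     │               │↓ ↲│
├───╴ └─────┬─────┐ ╷ │ ╷ │
│           │     │ │ │↓│ │
│ ┌─────┬─╴ │ ┌─┐ ├─┘ │ └─┤
│ │     │   │ │ │ │   │↳ ↓│
├─┘ ┌─┐ │ ╶─┘ │ │ │ ╶─┴─┐ │
│   │ │ │     │ │ │     │↓│
│ ┌─┘ │ ├─────┘ │ └───╴ │ │
│ │   │ │       │       │↓│
├─┤ ╶─┘ │ ╶─────┘ ┌─────┘ │
│ │     │         │      ↓│
│ ╵ ┌───┴─────────┘ ┌───╴ │
│   │               │↓ ← ↲│
│ ╶─┴─┐ ┌─┬─────────┤ ╶───┤
│     │ │ │         │↳ → ↓│
├───╴ ╵ │ ╵ ╶─┐ ╶───┴───╴ │
│       │     │          B│
└───────┴─────┴───────────┘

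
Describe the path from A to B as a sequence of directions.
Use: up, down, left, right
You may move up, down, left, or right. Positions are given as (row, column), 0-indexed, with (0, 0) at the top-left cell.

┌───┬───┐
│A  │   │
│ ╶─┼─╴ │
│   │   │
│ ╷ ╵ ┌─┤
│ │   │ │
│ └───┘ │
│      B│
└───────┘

Finding the path and converting it to directions:
Path through cells: (0,0) → (1,0) → (2,0) → (3,0) → (3,1) → (3,2) → (3,3)
Directions: down, down, down, right, right, right

Solution:

┌───┬───┐
│A  │   │
│ ╶─┼─╴ │
│↓  │   │
│ ╷ ╵ ┌─┤
│↓│   │ │
│ └───┘ │
│↳ → → B│
└───────┘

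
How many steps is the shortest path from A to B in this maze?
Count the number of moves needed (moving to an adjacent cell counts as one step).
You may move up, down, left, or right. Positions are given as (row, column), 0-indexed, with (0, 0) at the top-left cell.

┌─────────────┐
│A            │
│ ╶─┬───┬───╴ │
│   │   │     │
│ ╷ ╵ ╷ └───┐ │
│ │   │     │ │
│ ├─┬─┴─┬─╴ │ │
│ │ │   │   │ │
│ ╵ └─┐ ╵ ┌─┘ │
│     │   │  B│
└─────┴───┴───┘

Using BFS to find shortest path:
Start: (0, 0), End: (4, 6)
Path found:
(0,0) → (0,1) → (0,2) → (0,3) → (0,4) → (0,5) → (0,6) → (1,6) → (2,6) → (3,6) → (4,6)
Number of steps: 10

Solution:

┌─────────────┐
│A → → → → → ↓│
│ ╶─┬───┬───╴ │
│   │   │    ↓│
│ ╷ ╵ ╷ └───┐ │
│ │   │     │↓│
│ ├─┬─┴─┬─╴ │ │
│ │ │   │   │↓│
│ ╵ └─┐ ╵ ┌─┘ │
│     │   │  B│
└─────┴───┴───┘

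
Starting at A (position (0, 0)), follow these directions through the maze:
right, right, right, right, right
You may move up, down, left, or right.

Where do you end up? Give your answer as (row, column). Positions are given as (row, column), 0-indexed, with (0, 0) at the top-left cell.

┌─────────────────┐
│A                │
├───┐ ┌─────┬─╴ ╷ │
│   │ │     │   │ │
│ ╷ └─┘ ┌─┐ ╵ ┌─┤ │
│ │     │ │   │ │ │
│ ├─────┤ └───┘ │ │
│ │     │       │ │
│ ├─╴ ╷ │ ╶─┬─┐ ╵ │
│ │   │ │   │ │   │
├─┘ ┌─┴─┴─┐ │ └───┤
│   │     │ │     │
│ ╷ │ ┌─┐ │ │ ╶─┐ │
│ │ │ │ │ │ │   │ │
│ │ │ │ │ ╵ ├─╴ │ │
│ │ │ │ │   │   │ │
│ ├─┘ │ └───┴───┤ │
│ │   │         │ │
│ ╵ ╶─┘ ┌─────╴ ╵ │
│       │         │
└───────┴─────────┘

Following directions step by step:
Start: (0, 0)
  right: (0, 0) → (0, 1)
  right: (0, 1) → (0, 2)
  right: (0, 2) → (0, 3)
  right: (0, 3) → (0, 4)
  right: (0, 4) → (0, 5)
Final position: (0, 5)

Path taken:

┌─────────────────┐
│A → → → → B      │
├───┐ ┌─────┬─╴ ╷ │
│   │ │     │   │ │
│ ╷ └─┘ ┌─┐ ╵ ┌─┤ │
│ │     │ │   │ │ │
│ ├─────┤ └───┘ │ │
│ │     │       │ │
│ ├─╴ ╷ │ ╶─┬─┐ ╵ │
│ │   │ │   │ │   │
├─┘ ┌─┴─┴─┐ │ └───┤
│   │     │ │     │
│ ╷ │ ┌─┐ │ │ ╶─┐ │
│ │ │ │ │ │ │   │ │
│ │ │ │ │ ╵ ├─╴ │ │
│ │ │ │ │   │   │ │
│ ├─┘ │ └───┴───┤ │
│ │   │         │ │
│ ╵ ╶─┘ ┌─────╴ ╵ │
│       │         │
└───────┴─────────┘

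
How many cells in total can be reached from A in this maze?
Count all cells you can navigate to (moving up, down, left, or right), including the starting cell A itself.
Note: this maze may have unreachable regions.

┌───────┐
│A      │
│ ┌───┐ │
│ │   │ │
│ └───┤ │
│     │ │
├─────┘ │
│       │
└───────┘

Using BFS/flood-fill to find all reachable cells from A:
Maze size: 4 × 4 = 16 total cells
2 cell(s) are walled off and cannot be reached from A.
Reachable cells: 14

Reachable region (· marks reachable cells):

┌───────┐
│A · · ·│
│ ┌───┐ │
│·│   │·│
│ └───┤ │
│· · ·│·│
├─────┘ │
│· · · ·│
└───────┘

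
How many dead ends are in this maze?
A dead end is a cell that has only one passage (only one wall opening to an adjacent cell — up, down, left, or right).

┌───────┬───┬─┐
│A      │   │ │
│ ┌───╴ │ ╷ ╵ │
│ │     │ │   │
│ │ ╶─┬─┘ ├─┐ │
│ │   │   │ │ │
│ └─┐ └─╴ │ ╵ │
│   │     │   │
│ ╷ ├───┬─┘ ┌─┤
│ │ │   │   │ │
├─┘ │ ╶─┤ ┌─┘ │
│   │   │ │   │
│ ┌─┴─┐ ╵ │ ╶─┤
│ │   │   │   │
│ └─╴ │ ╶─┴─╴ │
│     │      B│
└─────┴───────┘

Checking each cell for number of passages:

Dead ends found at positions:
  (0, 6)
  (2, 3)
  (2, 5)
  (4, 0)
  (4, 3)
  (4, 6)
  (6, 1)
Total dead ends: 7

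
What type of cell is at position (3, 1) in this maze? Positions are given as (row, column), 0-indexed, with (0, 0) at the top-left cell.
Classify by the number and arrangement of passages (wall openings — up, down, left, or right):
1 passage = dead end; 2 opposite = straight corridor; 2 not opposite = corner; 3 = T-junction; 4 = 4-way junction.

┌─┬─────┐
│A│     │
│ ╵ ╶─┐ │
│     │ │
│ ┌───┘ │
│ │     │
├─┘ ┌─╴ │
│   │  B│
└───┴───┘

Checking cell at (3, 1):
Number of passages: 2
Cell type: corner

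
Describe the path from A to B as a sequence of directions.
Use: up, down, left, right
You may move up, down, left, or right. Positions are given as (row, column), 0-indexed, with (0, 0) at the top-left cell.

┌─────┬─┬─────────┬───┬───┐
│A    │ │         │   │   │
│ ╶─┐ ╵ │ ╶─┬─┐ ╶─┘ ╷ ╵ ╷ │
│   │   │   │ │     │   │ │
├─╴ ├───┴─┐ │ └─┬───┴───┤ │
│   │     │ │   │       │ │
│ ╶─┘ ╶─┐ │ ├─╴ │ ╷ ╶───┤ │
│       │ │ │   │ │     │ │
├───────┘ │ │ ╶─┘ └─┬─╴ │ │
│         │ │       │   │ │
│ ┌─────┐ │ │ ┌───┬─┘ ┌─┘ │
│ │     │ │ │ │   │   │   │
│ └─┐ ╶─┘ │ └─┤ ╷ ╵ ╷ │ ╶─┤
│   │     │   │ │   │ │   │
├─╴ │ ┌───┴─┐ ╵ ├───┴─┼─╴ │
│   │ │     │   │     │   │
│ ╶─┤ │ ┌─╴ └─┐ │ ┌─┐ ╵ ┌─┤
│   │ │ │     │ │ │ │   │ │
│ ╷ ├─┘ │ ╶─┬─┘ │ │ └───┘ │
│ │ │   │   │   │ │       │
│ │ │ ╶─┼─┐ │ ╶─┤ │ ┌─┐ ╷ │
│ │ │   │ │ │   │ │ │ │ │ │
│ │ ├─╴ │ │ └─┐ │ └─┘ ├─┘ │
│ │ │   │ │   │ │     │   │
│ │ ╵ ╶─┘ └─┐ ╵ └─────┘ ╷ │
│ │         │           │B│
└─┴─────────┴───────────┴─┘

Finding the path and converting it to directions:
Path through cells: (0,0) → (1,0) → (1,1) → (2,1) → (2,0) → (3,0) → (3,1) → (3,2) → (2,2) → (2,3) → (2,4) → (3,4) → (4,4) → (4,3) → (4,2) → (4,1) → (4,0) → (5,0) → (6,0) → (6,1) → (7,1) → (7,0) → (8,0) → (8,1) → (9,1) → (10,1) → (11,1) → (12,1) → (12,2) → (11,2) → (11,3) → (10,3) → (10,2) → (9,2) → (9,3) → (8,3) → (7,3) → (7,4) → (7,5) → (8,5) → (8,4) → (9,4) → (9,5) → (10,5) → (11,5) → (11,6) → (12,6) → (12,7) → (12,8) → (12,9) → (12,10) → (12,11) → (11,11) → (11,12) → (12,12)
Directions: down, right, down, left, down, right, right, up, right, right, down, down, left, left, left, left, down, down, right, down, left, down, right, down, down, down, down, right, up, right, up, left, up, right, up, up, right, right, down, left, down, right, down, down, right, down, right, right, right, right, right, up, right, down

Solution:

┌─────┬─┬─────────┬───┬───┐
│A    │ │         │   │   │
│ ╶─┐ ╵ │ ╶─┬─┐ ╶─┘ ╷ ╵ ╷ │
│↳ ↓│   │   │ │     │   │ │
├─╴ ├───┴─┐ │ └─┬───┴───┤ │
│↓ ↲│↱ → ↓│ │   │       │ │
│ ╶─┘ ╶─┐ │ ├─╴ │ ╷ ╶───┤ │
│↳ → ↑  │↓│ │   │ │     │ │
├───────┘ │ │ ╶─┘ └─┬─╴ │ │
│↓ ← ← ← ↲│ │       │   │ │
│ ┌─────┐ │ │ ┌───┬─┘ ┌─┘ │
│↓│     │ │ │ │   │   │   │
│ └─┐ ╶─┘ │ └─┤ ╷ ╵ ╷ │ ╶─┤
│↳ ↓│     │   │ │   │ │   │
├─╴ │ ┌───┴─┐ ╵ ├───┴─┼─╴ │
│↓ ↲│ │↱ → ↓│   │     │   │
│ ╶─┤ │ ┌─╴ └─┐ │ ┌─┐ ╵ ┌─┤
│↳ ↓│ │↑│↓ ↲  │ │ │ │   │ │
│ ╷ ├─┘ │ ╶─┬─┘ │ │ └───┘ │
│ │↓│↱ ↑│↳ ↓│   │ │       │
│ │ │ ╶─┼─┐ │ ╶─┤ │ ┌─┐ ╷ │
│ │↓│↑ ↰│ │↓│   │ │ │ │ │ │
│ │ ├─╴ │ │ └─┐ │ └─┘ ├─┘ │
│ │↓│↱ ↑│ │↳ ↓│ │     │↱ ↓│
│ │ ╵ ╶─┘ └─┐ ╵ └─────┘ ╷ │
│ │↳ ↑      │↳ → → → → ↑│B│
└─┴─────────┴───────────┴─┘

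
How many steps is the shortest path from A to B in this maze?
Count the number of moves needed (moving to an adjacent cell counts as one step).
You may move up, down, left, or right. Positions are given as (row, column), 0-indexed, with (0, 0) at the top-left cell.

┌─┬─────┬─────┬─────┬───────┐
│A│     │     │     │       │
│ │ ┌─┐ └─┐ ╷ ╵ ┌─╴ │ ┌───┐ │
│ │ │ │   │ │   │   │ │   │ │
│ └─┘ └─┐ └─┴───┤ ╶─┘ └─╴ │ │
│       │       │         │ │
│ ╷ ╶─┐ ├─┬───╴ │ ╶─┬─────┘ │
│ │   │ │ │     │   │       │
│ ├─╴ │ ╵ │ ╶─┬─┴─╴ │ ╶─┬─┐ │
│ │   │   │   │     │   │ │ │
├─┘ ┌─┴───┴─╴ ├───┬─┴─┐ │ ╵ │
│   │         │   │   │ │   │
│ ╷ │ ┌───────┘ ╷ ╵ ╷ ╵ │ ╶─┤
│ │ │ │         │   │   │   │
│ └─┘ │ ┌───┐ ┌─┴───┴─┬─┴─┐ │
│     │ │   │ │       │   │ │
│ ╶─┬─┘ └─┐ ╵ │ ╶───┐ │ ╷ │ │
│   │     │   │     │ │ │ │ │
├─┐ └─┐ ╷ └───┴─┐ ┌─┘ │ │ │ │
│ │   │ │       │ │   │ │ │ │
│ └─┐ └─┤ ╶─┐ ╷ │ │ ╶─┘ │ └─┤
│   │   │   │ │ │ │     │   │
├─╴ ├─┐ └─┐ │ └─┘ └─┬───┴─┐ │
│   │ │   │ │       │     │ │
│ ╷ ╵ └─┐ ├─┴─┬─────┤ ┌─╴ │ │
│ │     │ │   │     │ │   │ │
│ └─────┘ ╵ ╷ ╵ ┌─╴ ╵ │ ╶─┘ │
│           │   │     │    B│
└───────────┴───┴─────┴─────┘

Using BFS to find shortest path:
Start: (0, 0), End: (13, 13)
Path found:
(0,0) → (1,0) → (2,0) → (2,1) → (3,1) → (3,2) → (4,2) → (4,1) → (5,1) → (5,0) → (6,0) → (7,0) → (8,0) → (8,1) → (9,1) → (9,2) → (10,2) → (10,3) → (11,3) → (11,4) → (12,4) → (13,4) → (13,5) → (12,5) → (12,6) → (13,6) → (13,7) → (12,7) → (12,8) → (12,9) → (13,9) → (13,10) → (12,10) → (11,10) → (11,11) → (11,12) → (12,12) → (12,11) → (13,11) → (13,12) → (13,13)
Number of steps: 40

Solution:

┌─┬─────┬─────┬─────┬───────┐
│A│     │     │     │       │
│ │ ┌─┐ └─┐ ╷ ╵ ┌─╴ │ ┌───┐ │
│↓│ │ │   │ │   │   │ │   │ │
│ └─┘ └─┐ └─┴───┤ ╶─┘ └─╴ │ │
│↳ ↓    │       │         │ │
│ ╷ ╶─┐ ├─┬───╴ │ ╶─┬─────┘ │
│ │↳ ↓│ │ │     │   │       │
│ ├─╴ │ ╵ │ ╶─┬─┴─╴ │ ╶─┬─┐ │
│ │↓ ↲│   │   │     │   │ │ │
├─┘ ┌─┴───┴─╴ ├───┬─┴─┐ │ ╵ │
│↓ ↲│         │   │   │ │   │
│ ╷ │ ┌───────┘ ╷ ╵ ╷ ╵ │ ╶─┤
│↓│ │ │         │   │   │   │
│ └─┘ │ ┌───┐ ┌─┴───┴─┬─┴─┐ │
│↓    │ │   │ │       │   │ │
│ ╶─┬─┘ └─┐ ╵ │ ╶───┐ │ ╷ │ │
│↳ ↓│     │   │     │ │ │ │ │
├─┐ └─┐ ╷ └───┴─┐ ┌─┘ │ │ │ │
│ │↳ ↓│ │       │ │   │ │ │ │
│ └─┐ └─┤ ╶─┐ ╷ │ │ ╶─┘ │ └─┤
│   │↳ ↓│   │ │ │ │     │   │
├─╴ ├─┐ └─┐ │ └─┘ └─┬───┴─┐ │
│   │ │↳ ↓│ │       │↱ → ↓│ │
│ ╷ ╵ └─┐ ├─┴─┬─────┤ ┌─╴ │ │
│ │     │↓│↱ ↓│↱ → ↓│↑│↓ ↲│ │
│ └─────┘ ╵ ╷ ╵ ┌─╴ ╵ │ ╶─┘ │
│        ↳ ↑│↳ ↑│  ↳ ↑│↳ → B│
└───────────┴───┴─────┴─────┘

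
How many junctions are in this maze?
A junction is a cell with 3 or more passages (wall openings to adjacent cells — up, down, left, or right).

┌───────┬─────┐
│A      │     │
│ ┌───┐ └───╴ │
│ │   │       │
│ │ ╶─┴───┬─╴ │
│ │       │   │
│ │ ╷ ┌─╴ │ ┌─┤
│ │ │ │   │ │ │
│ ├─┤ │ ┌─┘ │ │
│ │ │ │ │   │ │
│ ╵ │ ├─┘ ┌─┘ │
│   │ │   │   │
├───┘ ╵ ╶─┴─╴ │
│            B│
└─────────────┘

Checking each cell for number of passages:

Junctions found (3+ passages):
  (1, 6): 3 passages
  (2, 1): 3 passages
  (2, 2): 3 passages
  (5, 6): 3 passages
  (6, 2): 3 passages
  (6, 3): 3 passages
Total junctions: 6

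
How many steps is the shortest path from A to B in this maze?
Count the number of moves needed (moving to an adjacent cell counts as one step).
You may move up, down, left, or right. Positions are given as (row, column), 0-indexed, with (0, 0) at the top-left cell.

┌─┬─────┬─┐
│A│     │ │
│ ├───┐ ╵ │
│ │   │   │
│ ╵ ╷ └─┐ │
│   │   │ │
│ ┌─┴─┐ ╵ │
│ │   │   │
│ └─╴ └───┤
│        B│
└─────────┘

Using BFS to find shortest path:
Start: (0, 0), End: (4, 4)
Path found:
(0,0) → (1,0) → (2,0) → (3,0) → (4,0) → (4,1) → (4,2) → (4,3) → (4,4)
Number of steps: 8

Solution:

┌─┬─────┬─┐
│A│     │ │
│ ├───┐ ╵ │
│↓│   │   │
│ ╵ ╷ └─┐ │
│↓  │   │ │
│ ┌─┴─┐ ╵ │
│↓│   │   │
│ └─╴ └───┤
│↳ → → → B│
└─────────┘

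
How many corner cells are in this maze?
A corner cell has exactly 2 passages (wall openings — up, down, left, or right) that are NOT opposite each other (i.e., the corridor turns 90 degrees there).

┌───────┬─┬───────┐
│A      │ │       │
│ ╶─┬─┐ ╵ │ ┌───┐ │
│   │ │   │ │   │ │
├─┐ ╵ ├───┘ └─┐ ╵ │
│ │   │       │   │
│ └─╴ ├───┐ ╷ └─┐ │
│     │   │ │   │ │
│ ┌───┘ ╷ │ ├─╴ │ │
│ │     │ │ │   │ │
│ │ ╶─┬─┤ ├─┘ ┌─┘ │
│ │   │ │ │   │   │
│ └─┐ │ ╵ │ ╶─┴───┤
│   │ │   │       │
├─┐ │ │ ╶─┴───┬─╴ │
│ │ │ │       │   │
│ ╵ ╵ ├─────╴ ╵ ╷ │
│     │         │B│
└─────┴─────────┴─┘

Counting corner cells (2 non-opposite passages):
Total corners: 37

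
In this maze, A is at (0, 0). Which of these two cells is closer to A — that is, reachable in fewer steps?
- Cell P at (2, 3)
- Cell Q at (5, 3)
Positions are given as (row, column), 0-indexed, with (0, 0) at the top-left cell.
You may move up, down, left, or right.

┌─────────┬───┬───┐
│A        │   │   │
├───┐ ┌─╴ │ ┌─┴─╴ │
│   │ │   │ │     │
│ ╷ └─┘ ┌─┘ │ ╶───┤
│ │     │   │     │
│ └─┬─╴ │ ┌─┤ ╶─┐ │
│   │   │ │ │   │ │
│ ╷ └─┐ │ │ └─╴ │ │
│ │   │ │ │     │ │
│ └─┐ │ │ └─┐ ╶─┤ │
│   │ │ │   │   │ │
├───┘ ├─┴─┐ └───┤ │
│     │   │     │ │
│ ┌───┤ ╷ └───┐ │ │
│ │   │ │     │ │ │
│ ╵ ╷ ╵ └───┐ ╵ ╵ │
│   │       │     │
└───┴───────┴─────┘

Shortest path A → P at (2, 3): 7 steps
Shortest path A → Q at (5, 3): 10 steps

P is closer (7 steps vs 10 steps).

Path to P:

┌─────────┬───┬───┐
│A → → → ↓│   │   │
├───┐ ┌─╴ │ ┌─┴─╴ │
│   │ │↓ ↲│ │     │
│ ╷ └─┘ ┌─┘ │ ╶───┤
│ │    P│   │     │
│ └─┬─╴ │ ┌─┤ ╶─┐ │
│   │   │ │ │   │ │
│ ╷ └─┐ │ │ └─╴ │ │
│ │   │ │ │     │ │
│ └─┐ │ │ └─┐ ╶─┤ │
│   │ │ │   │   │ │
├───┘ ├─┴─┐ └───┤ │
│     │   │     │ │
│ ┌───┤ ╷ └───┐ │ │
│ │   │ │     │ │ │
│ ╵ ╷ ╵ └───┐ ╵ ╵ │
│   │       │     │
└───┴───────┴─────┘

Path to Q:

┌─────────┬───┬───┐
│A → → → ↓│   │   │
├───┐ ┌─╴ │ ┌─┴─╴ │
│   │ │↓ ↲│ │     │
│ ╷ └─┘ ┌─┘ │ ╶───┤
│ │    ↓│   │     │
│ └─┬─╴ │ ┌─┤ ╶─┐ │
│   │  ↓│ │ │   │ │
│ ╷ └─┐ │ │ └─╴ │ │
│ │   │↓│ │     │ │
│ └─┐ │ │ └─┐ ╶─┤ │
│   │ │Q│   │   │ │
├───┘ ├─┴─┐ └───┤ │
│     │   │     │ │
│ ┌───┤ ╷ └───┐ │ │
│ │   │ │     │ │ │
│ ╵ ╷ ╵ └───┐ ╵ ╵ │
│   │       │     │
└───┴───────┴─────┘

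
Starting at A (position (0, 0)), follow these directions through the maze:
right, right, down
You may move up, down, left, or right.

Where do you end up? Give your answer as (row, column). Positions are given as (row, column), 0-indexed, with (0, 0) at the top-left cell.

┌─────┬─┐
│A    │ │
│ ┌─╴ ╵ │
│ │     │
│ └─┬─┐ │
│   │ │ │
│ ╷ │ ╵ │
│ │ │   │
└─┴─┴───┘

Following directions step by step:
Start: (0, 0)
  right: (0, 0) → (0, 1)
  right: (0, 1) → (0, 2)
  down: (0, 2) → (1, 2)
Final position: (1, 2)

Path taken:

┌─────┬─┐
│A → ↓│ │
│ ┌─╴ ╵ │
│ │  B  │
│ └─┬─┐ │
│   │ │ │
│ ╷ │ ╵ │
│ │ │   │
└─┴─┴───┘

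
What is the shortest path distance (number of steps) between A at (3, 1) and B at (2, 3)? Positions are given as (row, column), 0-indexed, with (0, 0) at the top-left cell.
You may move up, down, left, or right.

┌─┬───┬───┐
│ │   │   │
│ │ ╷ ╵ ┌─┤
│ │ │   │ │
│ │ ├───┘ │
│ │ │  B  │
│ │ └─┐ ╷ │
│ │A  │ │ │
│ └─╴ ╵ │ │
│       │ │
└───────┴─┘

Finding path from (3, 1) to (2, 3):
Path: (3,1) → (3,2) → (4,2) → (4,3) → (3,3) → (2,3)
Distance: 5 steps

Solution:

┌─┬───┬───┐
│ │   │   │
│ │ ╷ ╵ ┌─┤
│ │ │   │ │
│ │ ├───┘ │
│ │ │  B  │
│ │ └─┐ ╷ │
│ │A ↓│↑│ │
│ └─╴ ╵ │ │
│    ↳ ↑│ │
└───────┴─┘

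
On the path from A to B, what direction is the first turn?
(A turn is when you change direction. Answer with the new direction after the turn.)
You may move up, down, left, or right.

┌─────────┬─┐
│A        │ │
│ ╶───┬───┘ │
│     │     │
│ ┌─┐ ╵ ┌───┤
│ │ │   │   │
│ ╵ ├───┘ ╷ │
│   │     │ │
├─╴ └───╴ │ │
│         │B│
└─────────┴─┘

Directions: down, down, down, right, down, right, right, right, up, up, right, down, down
First turn direction: right

Solution:

┌─────────┬─┐
│A        │ │
│ ╶───┬───┘ │
│↓    │     │
│ ┌─┐ ╵ ┌───┤
│↓│ │   │↱ ↓│
│ ╵ ├───┘ ╷ │
│↳ ↓│    ↑│↓│
├─╴ └───╴ │ │
│  ↳ → → ↑│B│
└─────────┴─┘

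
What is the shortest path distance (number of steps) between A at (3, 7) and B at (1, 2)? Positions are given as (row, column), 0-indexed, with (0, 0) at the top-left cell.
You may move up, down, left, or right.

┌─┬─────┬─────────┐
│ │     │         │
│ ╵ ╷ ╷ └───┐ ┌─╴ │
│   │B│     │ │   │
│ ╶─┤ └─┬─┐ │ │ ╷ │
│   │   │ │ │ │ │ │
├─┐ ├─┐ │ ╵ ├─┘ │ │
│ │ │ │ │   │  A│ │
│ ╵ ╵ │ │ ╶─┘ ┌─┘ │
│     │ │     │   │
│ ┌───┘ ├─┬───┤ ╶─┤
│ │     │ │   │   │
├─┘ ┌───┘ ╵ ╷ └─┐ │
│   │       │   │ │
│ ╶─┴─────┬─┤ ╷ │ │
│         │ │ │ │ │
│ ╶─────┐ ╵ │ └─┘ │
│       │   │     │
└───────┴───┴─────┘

Finding path from (3, 7) to (1, 2):
Path: (3,7) → (3,6) → (4,6) → (4,5) → (4,4) → (3,4) → (3,5) → (2,5) → (1,5) → (1,4) → (1,3) → (0,3) → (0,2) → (1,2)
Distance: 13 steps

Solution:

┌─┬─────┬─────────┐
│ │  ↓ ↰│         │
│ ╵ ╷ ╷ └───┐ ┌─╴ │
│   │B│↑ ← ↰│ │   │
│ ╶─┤ └─┬─┐ │ │ ╷ │
│   │   │ │↑│ │ │ │
├─┐ ├─┐ │ ╵ ├─┘ │ │
│ │ │ │ │↱ ↑│↓ A│ │
│ ╵ ╵ │ │ ╶─┘ ┌─┘ │
│     │ │↑ ← ↲│   │
│ ┌───┘ ├─┬───┤ ╶─┤
│ │     │ │   │   │
├─┘ ┌───┘ ╵ ╷ └─┐ │
│   │       │   │ │
│ ╶─┴─────┬─┤ ╷ │ │
│         │ │ │ │ │
│ ╶─────┐ ╵ │ └─┘ │
│       │   │     │
└───────┴───┴─────┘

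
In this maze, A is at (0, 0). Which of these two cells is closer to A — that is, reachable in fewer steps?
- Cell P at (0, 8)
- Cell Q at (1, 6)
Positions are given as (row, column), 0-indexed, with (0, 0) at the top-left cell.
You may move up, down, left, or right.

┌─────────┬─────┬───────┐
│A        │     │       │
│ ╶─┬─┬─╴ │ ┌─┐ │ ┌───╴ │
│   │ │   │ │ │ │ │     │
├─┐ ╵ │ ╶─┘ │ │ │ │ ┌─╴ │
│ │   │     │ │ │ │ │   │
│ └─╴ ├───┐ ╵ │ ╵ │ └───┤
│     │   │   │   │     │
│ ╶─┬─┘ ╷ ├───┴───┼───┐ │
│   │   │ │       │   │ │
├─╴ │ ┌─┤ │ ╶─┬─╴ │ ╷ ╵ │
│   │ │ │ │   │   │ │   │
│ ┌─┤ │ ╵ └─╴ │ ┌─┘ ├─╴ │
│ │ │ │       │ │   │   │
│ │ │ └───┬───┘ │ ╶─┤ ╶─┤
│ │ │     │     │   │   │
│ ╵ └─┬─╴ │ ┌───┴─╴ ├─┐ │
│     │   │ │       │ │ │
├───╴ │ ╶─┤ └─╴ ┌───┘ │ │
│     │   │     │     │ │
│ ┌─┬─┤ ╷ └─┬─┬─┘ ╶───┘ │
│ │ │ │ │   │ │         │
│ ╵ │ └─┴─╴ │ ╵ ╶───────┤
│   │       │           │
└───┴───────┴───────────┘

Shortest path A → P at (0, 8): 20 steps
Shortest path A → Q at (1, 6): 13 steps

Q is closer (13 steps vs 20 steps).

Path to P:

┌─────────┬─────┬───────┐
│A → → → ↓│↱ → ↓│P      │
│ ╶─┬─┬─╴ │ ┌─┐ │ ┌───╴ │
│   │ │↓ ↲│↑│ │↓│↑│     │
├─┐ ╵ │ ╶─┘ │ │ │ │ ┌─╴ │
│ │   │↳ → ↑│ │↓│↑│ │   │
│ └─╴ ├───┐ ╵ │ ╵ │ └───┤
│     │   │   │↳ ↑│     │
│ ╶─┬─┘ ╷ ├───┴───┼───┐ │
│   │   │ │       │   │ │
├─╴ │ ┌─┤ │ ╶─┬─╴ │ ╷ ╵ │
│   │ │ │ │   │   │ │   │
│ ┌─┤ │ ╵ └─╴ │ ┌─┘ ├─╴ │
│ │ │ │       │ │   │   │
│ │ │ └───┬───┘ │ ╶─┤ ╶─┤
│ │ │     │     │   │   │
│ ╵ └─┬─╴ │ ┌───┴─╴ ├─┐ │
│     │   │ │       │ │ │
├───╴ │ ╶─┤ └─╴ ┌───┘ │ │
│     │   │     │     │ │
│ ┌─┬─┤ ╷ └─┬─┬─┘ ╶───┘ │
│ │ │ │ │   │ │         │
│ ╵ │ └─┴─╴ │ ╵ ╶───────┤
│   │       │           │
└───┴───────┴───────────┘

Path to Q:

┌─────────┬─────┬───────┐
│A → → → ↓│     │       │
│ ╶─┬─┬─╴ │ ┌─┐ │ ┌───╴ │
│   │ │↓ ↲│ │Q│ │ │     │
├─┐ ╵ │ ╶─┘ │ │ │ │ ┌─╴ │
│ │   │↳ → ↓│↑│ │ │ │   │
│ └─╴ ├───┐ ╵ │ ╵ │ └───┤
│     │   │↳ ↑│   │     │
│ ╶─┬─┘ ╷ ├───┴───┼───┐ │
│   │   │ │       │   │ │
├─╴ │ ┌─┤ │ ╶─┬─╴ │ ╷ ╵ │
│   │ │ │ │   │   │ │   │
│ ┌─┤ │ ╵ └─╴ │ ┌─┘ ├─╴ │
│ │ │ │       │ │   │   │
│ │ │ └───┬───┘ │ ╶─┤ ╶─┤
│ │ │     │     │   │   │
│ ╵ └─┬─╴ │ ┌───┴─╴ ├─┐ │
│     │   │ │       │ │ │
├───╴ │ ╶─┤ └─╴ ┌───┘ │ │
│     │   │     │     │ │
│ ┌─┬─┤ ╷ └─┬─┬─┘ ╶───┘ │
│ │ │ │ │   │ │         │
│ ╵ │ └─┴─╴ │ ╵ ╶───────┤
│   │       │           │
└───┴───────┴───────────┘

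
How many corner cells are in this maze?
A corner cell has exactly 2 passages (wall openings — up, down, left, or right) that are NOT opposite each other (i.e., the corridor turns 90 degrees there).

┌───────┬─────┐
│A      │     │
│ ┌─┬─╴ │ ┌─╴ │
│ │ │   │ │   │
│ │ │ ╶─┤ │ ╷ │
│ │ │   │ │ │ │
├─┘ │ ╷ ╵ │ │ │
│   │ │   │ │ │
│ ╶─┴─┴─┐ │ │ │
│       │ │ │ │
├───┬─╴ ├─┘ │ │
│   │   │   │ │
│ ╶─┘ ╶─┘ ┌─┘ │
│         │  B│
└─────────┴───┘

Counting corner cells (2 non-opposite passages):
Total corners: 21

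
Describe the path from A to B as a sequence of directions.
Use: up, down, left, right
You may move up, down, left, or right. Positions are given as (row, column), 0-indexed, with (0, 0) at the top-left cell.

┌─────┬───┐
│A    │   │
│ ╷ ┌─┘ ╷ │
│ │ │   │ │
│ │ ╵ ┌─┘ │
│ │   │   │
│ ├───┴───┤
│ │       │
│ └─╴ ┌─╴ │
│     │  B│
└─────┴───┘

Finding the path and converting it to directions:
Path through cells: (0,0) → (1,0) → (2,0) → (3,0) → (4,0) → (4,1) → (4,2) → (3,2) → (3,3) → (3,4) → (4,4)
Directions: down, down, down, down, right, right, up, right, right, down

Solution:

┌─────┬───┐
│A    │   │
│ ╷ ┌─┘ ╷ │
│↓│ │   │ │
│ │ ╵ ┌─┘ │
│↓│   │   │
│ ├───┴───┤
│↓│  ↱ → ↓│
│ └─╴ ┌─╴ │
│↳ → ↑│  B│
└─────┴───┘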